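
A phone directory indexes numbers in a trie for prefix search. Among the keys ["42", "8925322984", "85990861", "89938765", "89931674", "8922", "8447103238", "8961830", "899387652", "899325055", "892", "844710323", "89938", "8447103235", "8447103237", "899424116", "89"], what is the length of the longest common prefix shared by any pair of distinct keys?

9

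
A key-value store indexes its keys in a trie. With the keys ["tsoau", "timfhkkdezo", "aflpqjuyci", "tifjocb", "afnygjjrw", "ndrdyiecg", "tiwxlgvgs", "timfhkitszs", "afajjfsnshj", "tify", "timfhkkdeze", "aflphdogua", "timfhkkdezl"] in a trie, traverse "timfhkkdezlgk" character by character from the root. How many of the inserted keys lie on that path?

Traverse "timfhkkdezlgk" character by character; count nodes along the way that are marked as word ends.
Prefixes of the query that are stored words: "timfhkkdezl"
Count: 1

1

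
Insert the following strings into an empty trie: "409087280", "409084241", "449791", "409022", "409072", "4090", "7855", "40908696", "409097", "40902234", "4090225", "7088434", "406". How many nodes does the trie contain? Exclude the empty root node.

41

Insert word by word; a character creates a node only if that edge doesn't already exist:
  "409087280" → 9 new (4, 0, 9, 0, 8, 7, 2, 8, 0)
  "409084241" → prefix "40908" already present; 4 new (4, 2, 4, 1)
  "449791" → prefix "4" already present; 5 new (4, 9, 7, 9, 1)
  "409022" → prefix "4090" already present; 2 new (2, 2)
  "409072" → prefix "4090" already present; 2 new (7, 2)
  "4090" → prefix "4090" already present; 0 new (none)
  "7855" → 4 new (7, 8, 5, 5)
  "40908696" → prefix "40908" already present; 3 new (6, 9, 6)
  "409097" → prefix "4090" already present; 2 new (9, 7)
  "40902234" → prefix "409022" already present; 2 new (3, 4)
  "4090225" → prefix "409022" already present; 1 new (5)
  "7088434" → prefix "7" already present; 6 new (0, 8, 8, 4, 3, 4)
  "406" → prefix "40" already present; 1 new (6)
Total nodes = 9 + 4 + 5 + 2 + 2 + 0 + 4 + 3 + 2 + 2 + 1 + 6 + 1 = 41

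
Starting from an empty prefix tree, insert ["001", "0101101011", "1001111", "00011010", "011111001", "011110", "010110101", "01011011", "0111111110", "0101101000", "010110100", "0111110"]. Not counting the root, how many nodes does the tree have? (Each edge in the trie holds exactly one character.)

Trace insertions, counting only characters that open a new branch:
  "001" → 3 new (0, 0, 1)
  "0101101011" → prefix "0" already present; 9 new (1, 0, 1, 1, 0, 1, 0, 1, 1)
  "1001111" → 7 new (1, 0, 0, 1, 1, 1, 1)
  "00011010" → prefix "00" already present; 6 new (0, 1, 1, 0, 1, 0)
  "011111001" → prefix "01" already present; 7 new (1, 1, 1, 1, 0, 0, 1)
  "011110" → prefix "01111" already present; 1 new (0)
  "010110101" → prefix "010110101" already present; 0 new (none)
  "01011011" → prefix "0101101" already present; 1 new (1)
  "0111111110" → prefix "011111" already present; 4 new (1, 1, 1, 0)
  "0101101000" → prefix "01011010" already present; 2 new (0, 0)
  "010110100" → prefix "010110100" already present; 0 new (none)
  "0111110" → prefix "0111110" already present; 0 new (none)
Total nodes = 3 + 9 + 7 + 6 + 7 + 1 + 0 + 1 + 4 + 2 + 0 + 0 = 40

40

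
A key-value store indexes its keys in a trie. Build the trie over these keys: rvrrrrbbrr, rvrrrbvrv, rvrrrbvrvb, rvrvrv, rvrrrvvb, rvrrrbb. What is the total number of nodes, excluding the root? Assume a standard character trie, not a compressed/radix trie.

22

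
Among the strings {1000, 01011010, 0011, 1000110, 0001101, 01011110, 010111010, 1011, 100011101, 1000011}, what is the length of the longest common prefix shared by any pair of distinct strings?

6

Look for the deepest trie node that still has at least two words in its subtree.
"010111010" and "01011110" agree on "010111" (6 characters) before diverging; nothing deeper is shared.
Longest shared-prefix length: 6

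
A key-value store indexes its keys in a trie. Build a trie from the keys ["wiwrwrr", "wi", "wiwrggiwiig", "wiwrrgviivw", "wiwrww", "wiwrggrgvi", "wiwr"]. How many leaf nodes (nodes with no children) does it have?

Leaves are exactly the stored words that no other stored word extends.
Those words: "wiwrggiwiig", "wiwrggrgvi", "wiwrrgviivw", "wiwrwrr", "wiwrww"
Leaf count: 5

5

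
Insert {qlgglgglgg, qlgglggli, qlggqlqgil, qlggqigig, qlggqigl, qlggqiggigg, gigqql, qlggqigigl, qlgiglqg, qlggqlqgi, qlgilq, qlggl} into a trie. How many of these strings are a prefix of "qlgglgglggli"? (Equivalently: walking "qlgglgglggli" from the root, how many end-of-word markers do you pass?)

2

Traverse "qlgglgglggli" character by character; count nodes along the way that are marked as word ends.
Prefixes of the query that are stored words: "qlggl", "qlgglgglgg"
Count: 2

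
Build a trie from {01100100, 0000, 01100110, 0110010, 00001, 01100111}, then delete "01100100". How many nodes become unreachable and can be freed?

1

After clearing the end-marker at "01100100", prune upward until reaching a node still needed by another word.
The suffix "0" (1 node) is used only by "01100100"; "0110010" is itself a stored word, so pruning stops there.
Nodes removed: 1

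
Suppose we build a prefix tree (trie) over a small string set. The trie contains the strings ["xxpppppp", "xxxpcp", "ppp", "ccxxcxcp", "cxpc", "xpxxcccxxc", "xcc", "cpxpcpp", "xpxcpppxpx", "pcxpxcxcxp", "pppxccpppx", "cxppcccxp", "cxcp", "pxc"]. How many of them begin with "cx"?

Walk to "cx"; the words in its subtree are exactly those with that prefix.
Words under "cx": cxcp, cxpc, cxppcccxp
Count: 3

3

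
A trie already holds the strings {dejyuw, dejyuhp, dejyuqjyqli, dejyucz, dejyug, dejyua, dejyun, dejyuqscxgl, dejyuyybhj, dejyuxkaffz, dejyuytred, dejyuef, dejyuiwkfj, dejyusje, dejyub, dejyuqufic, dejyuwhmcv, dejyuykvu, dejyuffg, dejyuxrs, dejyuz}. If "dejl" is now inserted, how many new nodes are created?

1

Walking "dejl" from the root, the first 3 characters ("dej") follow existing edges; "l" is the first miss.
New nodes needed: |"dejl"| − 3 = 4 − 3 = 1.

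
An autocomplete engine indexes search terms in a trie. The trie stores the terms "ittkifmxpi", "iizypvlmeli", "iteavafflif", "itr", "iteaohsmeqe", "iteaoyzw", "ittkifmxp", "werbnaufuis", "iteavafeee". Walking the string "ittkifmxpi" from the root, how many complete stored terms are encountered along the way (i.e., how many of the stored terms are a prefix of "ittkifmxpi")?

Check each prefix of "ittkifmxpi" against the stored set — each match is an end-marker on the path.
Prefixes of the query that are stored words: "ittkifmxp", "ittkifmxpi"
Count: 2

2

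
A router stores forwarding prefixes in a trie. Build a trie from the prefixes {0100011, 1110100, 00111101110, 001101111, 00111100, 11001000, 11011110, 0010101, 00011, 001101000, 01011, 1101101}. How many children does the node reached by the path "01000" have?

1

Walk "01000" from the root, arriving at one node.
Distinct next characters after "01000": 1.
That node has 1 child edge.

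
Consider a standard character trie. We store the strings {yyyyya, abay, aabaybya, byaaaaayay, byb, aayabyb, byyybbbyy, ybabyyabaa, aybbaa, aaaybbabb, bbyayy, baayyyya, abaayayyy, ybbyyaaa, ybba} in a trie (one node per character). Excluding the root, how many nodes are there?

Trace insertions, counting only characters that open a new branch:
  "yyyyya" → 6 new (y, y, y, y, y, a)
  "abay" → 4 new (a, b, a, y)
  "aabaybya" → prefix "a" already present; 7 new (a, b, a, y, b, y, a)
  "byaaaaayay" → 10 new (b, y, a, a, a, a, a, y, a, y)
  "byb" → prefix "by" already present; 1 new (b)
  "aayabyb" → prefix "aa" already present; 5 new (y, a, b, y, b)
  "byyybbbyy" → prefix "by" already present; 7 new (y, y, b, b, b, y, y)
  "ybabyyabaa" → prefix "y" already present; 9 new (b, a, b, y, y, a, b, a, a)
  "aybbaa" → prefix "a" already present; 5 new (y, b, b, a, a)
  "aaaybbabb" → prefix "aa" already present; 7 new (a, y, b, b, a, b, b)
  "bbyayy" → prefix "b" already present; 5 new (b, y, a, y, y)
  "baayyyya" → prefix "b" already present; 7 new (a, a, y, y, y, y, a)
  "abaayayyy" → prefix "aba" already present; 6 new (a, y, a, y, y, y)
  "ybbyyaaa" → prefix "yb" already present; 6 new (b, y, y, a, a, a)
  "ybba" → prefix "ybb" already present; 1 new (a)
Total nodes = 6 + 4 + 7 + 10 + 1 + 5 + 7 + 9 + 5 + 7 + 5 + 7 + 6 + 6 + 1 = 86

86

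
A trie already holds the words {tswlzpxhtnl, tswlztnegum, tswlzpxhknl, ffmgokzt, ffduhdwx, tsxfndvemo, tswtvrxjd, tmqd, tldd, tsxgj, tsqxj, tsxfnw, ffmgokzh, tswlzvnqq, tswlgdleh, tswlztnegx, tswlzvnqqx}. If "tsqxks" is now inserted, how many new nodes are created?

Walking "tsqxks" from the root, the first 4 characters ("tsqx") follow existing edges; "k" is the first miss.
New nodes needed: |"tsqxks"| − 4 = 6 − 4 = 2.

2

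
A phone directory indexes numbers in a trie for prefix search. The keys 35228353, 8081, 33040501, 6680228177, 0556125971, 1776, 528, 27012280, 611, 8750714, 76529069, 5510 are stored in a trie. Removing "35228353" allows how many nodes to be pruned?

7

Walk "35228353" from the leaf back toward the root, removing each node that no remaining word uses.
The suffix "5228353" (7 nodes) is used only by "35228353"; the node for "3" still has the child "3", so pruning stops there.
Nodes removed: 7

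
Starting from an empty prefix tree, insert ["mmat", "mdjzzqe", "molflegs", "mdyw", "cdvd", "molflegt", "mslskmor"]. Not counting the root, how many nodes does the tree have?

For each word, the new-node count is its length minus the longest prefix already in the trie:
  "mmat" → 4 new (m, m, a, t)
  "mdjzzqe" → prefix "m" already present; 6 new (d, j, z, z, q, e)
  "molflegs" → prefix "m" already present; 7 new (o, l, f, l, e, g, s)
  "mdyw" → prefix "md" already present; 2 new (y, w)
  "cdvd" → 4 new (c, d, v, d)
  "molflegt" → prefix "molfleg" already present; 1 new (t)
  "mslskmor" → prefix "m" already present; 7 new (s, l, s, k, m, o, r)
Total nodes = 4 + 6 + 7 + 2 + 4 + 1 + 7 = 31

31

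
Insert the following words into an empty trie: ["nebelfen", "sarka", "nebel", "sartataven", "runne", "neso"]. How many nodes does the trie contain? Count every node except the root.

27

Trie structure (* marks end of a word):
(root)
├─ n
│  └─ e
│     ├─ b
│     │  └─ e
│     │     └─ l *
│     │        └─ f
│     │           └─ e
│     │              └─ n *
│     └─ s
│        └─ o *
├─ r
│  └─ u
│     └─ n
│        └─ n
│           └─ e *
└─ s
   └─ a
      └─ r
         ├─ k
         │  └─ a *
         └─ t
            └─ a
               └─ t
                  └─ a
                     └─ v
                        └─ e
                           └─ n *
Counting every labelled node above: 27.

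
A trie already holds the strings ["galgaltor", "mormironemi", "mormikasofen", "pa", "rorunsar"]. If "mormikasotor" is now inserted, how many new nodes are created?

The longest prefix of "mormikasotor" already in the trie is "mormikaso" (length 9).
Each of the 3 remaining characters creates one node.

3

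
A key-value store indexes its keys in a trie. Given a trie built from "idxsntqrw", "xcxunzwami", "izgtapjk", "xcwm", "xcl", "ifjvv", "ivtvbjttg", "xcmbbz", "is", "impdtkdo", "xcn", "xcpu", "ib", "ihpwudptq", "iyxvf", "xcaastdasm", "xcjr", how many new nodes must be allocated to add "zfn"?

3

"zfn" shares no prefix with any stored word, so all 3 characters open new nodes.
3 − 0 = 3 new nodes.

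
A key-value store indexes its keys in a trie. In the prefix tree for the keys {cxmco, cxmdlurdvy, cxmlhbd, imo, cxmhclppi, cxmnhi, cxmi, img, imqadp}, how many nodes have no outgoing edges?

Leaves are exactly the stored words that no other stored word extends.
Those words: "cxmco", "cxmdlurdvy", "cxmhclppi", "cxmi", "cxmlhbd", "cxmnhi", "img", "imo", "imqadp"
Leaf count: 9

9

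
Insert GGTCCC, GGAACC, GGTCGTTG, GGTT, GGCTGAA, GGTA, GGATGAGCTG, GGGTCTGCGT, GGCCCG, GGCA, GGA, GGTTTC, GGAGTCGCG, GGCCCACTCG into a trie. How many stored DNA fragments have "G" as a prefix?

Filter for entries beginning with "G":
Matches: "GGA", "GGAACC", "GGAGTCGCG", "GGATGAGCTG", "GGCA", "GGCCCACTCG", "GGCCCG", "GGCTGAA", "GGGTCTGCGT", "GGTA", "GGTCCC", "GGTCGTTG", "GGTT", "GGTTTC"
Count: 14

14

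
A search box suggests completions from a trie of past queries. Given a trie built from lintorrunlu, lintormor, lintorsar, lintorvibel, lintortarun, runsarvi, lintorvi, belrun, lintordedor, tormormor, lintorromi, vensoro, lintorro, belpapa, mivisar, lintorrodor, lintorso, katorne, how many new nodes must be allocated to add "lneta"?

4

"l" is already a path in the trie; the remaining "neta" must be added.
So 5 − 1 = 4 new nodes.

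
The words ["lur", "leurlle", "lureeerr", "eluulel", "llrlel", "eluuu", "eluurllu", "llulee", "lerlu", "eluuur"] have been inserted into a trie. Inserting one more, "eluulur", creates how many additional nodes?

The longest prefix of "eluulur" already in the trie is "eluul" (length 5).
So 7 − 5 = 2 new nodes.

2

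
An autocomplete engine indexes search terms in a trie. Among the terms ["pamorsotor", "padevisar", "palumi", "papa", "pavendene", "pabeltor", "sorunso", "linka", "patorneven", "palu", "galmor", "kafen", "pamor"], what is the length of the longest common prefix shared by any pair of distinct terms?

The deepest shared node is where two words last agree before diverging.
"pamor" and "pamorsotor" agree on "pamor" (5 characters) before diverging; nothing deeper is shared.
Longest shared-prefix length: 5

5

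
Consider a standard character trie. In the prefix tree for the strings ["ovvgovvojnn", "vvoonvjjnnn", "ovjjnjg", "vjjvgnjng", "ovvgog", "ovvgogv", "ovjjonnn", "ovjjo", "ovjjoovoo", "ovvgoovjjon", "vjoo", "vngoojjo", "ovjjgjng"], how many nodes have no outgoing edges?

11

Leaves are exactly the stored words that no other stored word extends.
Those words: "ovjjgjng", "ovjjnjg", "ovjjonnn", "ovjjoovoo", "ovvgogv", "ovvgoovjjon", "ovvgovvojnn", "vjjvgnjng", "vjoo", "vngoojjo", "vvoonvjjnnn"
Leaf count: 11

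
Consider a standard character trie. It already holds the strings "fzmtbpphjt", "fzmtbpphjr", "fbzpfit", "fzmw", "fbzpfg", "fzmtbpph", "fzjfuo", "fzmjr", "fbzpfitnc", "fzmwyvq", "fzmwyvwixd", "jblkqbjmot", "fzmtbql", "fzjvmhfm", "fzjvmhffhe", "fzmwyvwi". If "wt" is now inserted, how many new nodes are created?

2

Nothing in the trie begins with "w"; the whole of "wt" is new.
2 − 0 = 2 new nodes.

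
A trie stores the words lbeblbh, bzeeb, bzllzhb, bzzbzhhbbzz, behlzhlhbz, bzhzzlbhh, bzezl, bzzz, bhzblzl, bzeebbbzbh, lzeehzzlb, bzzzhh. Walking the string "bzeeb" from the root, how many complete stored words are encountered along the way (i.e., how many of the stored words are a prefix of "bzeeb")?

1

Walk "bzeeb" from the root; an end-of-word marker is hit whenever a stored word is a prefix of "bzeeb".
Prefixes of the query that are stored words: "bzeeb"
Count: 1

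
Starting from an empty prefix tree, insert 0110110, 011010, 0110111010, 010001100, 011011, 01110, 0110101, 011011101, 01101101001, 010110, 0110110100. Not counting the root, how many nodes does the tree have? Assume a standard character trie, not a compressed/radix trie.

29

Trace insertions, counting only characters that open a new branch:
  "0110110" → 7 new (0, 1, 1, 0, 1, 1, 0)
  "011010" → prefix "01101" already present; 1 new (0)
  "0110111010" → prefix "011011" already present; 4 new (1, 0, 1, 0)
  "010001100" → prefix "01" already present; 7 new (0, 0, 0, 1, 1, 0, 0)
  "011011" → prefix "011011" already present; 0 new (none)
  "01110" → prefix "011" already present; 2 new (1, 0)
  "0110101" → prefix "011010" already present; 1 new (1)
  "011011101" → prefix "011011101" already present; 0 new (none)
  "01101101001" → prefix "0110110" already present; 4 new (1, 0, 0, 1)
  "010110" → prefix "010" already present; 3 new (1, 1, 0)
  "0110110100" → prefix "0110110100" already present; 0 new (none)
Total nodes = 7 + 1 + 4 + 7 + 0 + 2 + 1 + 0 + 4 + 3 + 0 = 29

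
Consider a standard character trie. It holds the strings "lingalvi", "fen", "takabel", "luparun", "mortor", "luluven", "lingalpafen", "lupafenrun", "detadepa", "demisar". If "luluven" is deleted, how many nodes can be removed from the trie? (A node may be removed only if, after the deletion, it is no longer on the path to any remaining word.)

A node on "luluven"'s path can go only if nothing else ends at it or branches off below it.
The suffix "luven" (5 nodes) is used only by "luluven"; the node for "lu" still has the child "p", so pruning stops there.
Nodes removed: 5

5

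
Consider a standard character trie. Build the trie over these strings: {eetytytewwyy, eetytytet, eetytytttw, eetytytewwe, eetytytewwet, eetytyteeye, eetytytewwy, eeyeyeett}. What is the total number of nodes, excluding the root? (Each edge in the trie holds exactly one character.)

28

Trie structure (* marks end of a word):
(root)
└─ e
   └─ e
      ├─ t
      │  └─ y
      │     └─ t
      │        └─ y
      │           └─ t
      │              ├─ e
      │              │  ├─ e
      │              │  │  └─ y
      │              │  │     └─ e *
      │              │  ├─ t *
      │              │  └─ w
      │              │     └─ w
      │              │        ├─ e *
      │              │        │  └─ t *
      │              │        └─ y *
      │              │           └─ y *
      │              └─ t
      │                 └─ t
      │                    └─ w *
      └─ y
         └─ e
            └─ y
               └─ e
                  └─ e
                     └─ t
                        └─ t *
Counting every labelled node above: 28.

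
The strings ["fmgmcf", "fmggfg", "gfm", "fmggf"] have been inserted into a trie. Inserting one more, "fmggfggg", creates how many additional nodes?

The longest prefix of "fmggfggg" already in the trie is "fmggfg" (length 6).
New nodes needed: |"fmggfggg"| − 6 = 8 − 6 = 2.

2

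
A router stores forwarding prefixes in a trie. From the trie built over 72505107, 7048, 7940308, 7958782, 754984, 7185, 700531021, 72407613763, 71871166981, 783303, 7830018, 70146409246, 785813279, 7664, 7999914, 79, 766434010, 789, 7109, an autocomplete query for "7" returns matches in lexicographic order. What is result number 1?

700531021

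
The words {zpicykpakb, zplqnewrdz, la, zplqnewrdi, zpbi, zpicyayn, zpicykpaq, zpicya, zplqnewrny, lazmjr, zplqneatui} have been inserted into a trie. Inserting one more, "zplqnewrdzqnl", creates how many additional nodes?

3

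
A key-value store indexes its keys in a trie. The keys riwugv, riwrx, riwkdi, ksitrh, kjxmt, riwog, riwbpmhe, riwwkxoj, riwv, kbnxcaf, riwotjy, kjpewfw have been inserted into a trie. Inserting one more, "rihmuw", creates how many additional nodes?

4

Walking "rihmuw" from the root, the first 2 characters ("ri") follow existing edges; "h" is the first miss.
So 6 − 2 = 4 new nodes.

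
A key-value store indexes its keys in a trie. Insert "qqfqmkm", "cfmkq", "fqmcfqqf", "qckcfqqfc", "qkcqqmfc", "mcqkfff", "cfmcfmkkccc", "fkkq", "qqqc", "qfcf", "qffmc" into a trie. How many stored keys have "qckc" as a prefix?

Walk to "qckc"; the words in its subtree are exactly those with that prefix.
Matches: "qckcfqqfc"
Count: 1

1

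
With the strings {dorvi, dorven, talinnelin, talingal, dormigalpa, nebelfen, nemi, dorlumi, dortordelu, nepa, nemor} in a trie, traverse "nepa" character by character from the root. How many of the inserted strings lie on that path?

Traverse "nepa" character by character; count nodes along the way that are marked as word ends.
Prefixes of the query that are stored words: "nepa"
Count: 1

1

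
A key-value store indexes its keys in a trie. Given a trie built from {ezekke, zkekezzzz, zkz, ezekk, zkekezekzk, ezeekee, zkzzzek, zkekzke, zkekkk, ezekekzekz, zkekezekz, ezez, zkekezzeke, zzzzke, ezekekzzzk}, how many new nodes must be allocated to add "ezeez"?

1

"ezee" is already a path in the trie; the remaining "z" must be added.
So 5 − 4 = 1 new nodes.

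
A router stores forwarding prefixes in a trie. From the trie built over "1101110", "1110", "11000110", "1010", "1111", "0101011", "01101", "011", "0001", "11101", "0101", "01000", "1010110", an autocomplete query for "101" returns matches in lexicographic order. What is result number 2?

Words with prefix "101", in lexicographic order: "1010", "1010110"
The 2nd is 1010110.

1010110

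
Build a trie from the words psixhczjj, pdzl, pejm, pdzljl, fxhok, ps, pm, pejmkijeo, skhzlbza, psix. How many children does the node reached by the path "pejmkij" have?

1

Follow the path "pejmkij" to its node, then look at its outgoing edges.
Characters that immediately follow "pejmkij" among the stored strings: {e}.
That node has 1 child edge.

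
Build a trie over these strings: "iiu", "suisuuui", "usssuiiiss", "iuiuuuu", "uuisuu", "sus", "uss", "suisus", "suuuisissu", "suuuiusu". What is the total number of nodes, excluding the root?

Insert word by word; a character creates a node only if that edge doesn't already exist:
  "iiu" → 3 new (i, i, u)
  "suisuuui" → 8 new (s, u, i, s, u, u, u, i)
  "usssuiiiss" → 10 new (u, s, s, s, u, i, i, i, s, s)
  "iuiuuuu" → prefix "i" already present; 6 new (u, i, u, u, u, u)
  "uuisuu" → prefix "u" already present; 5 new (u, i, s, u, u)
  "sus" → prefix "su" already present; 1 new (s)
  "uss" → prefix "uss" already present; 0 new (none)
  "suisus" → prefix "suisu" already present; 1 new (s)
  "suuuisissu" → prefix "su" already present; 8 new (u, u, i, s, i, s, s, u)
  "suuuiusu" → prefix "suuui" already present; 3 new (u, s, u)
Total nodes = 3 + 8 + 10 + 6 + 5 + 1 + 0 + 1 + 8 + 3 = 45

45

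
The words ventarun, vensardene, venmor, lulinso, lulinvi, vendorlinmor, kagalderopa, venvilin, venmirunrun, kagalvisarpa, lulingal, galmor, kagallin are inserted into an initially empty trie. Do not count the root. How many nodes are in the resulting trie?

Insert word by word; a character creates a node only if that edge doesn't already exist:
  "ventarun" → 8 new (v, e, n, t, a, r, u, n)
  "vensardene" → prefix "ven" already present; 7 new (s, a, r, d, e, n, e)
  "venmor" → prefix "ven" already present; 3 new (m, o, r)
  "lulinso" → 7 new (l, u, l, i, n, s, o)
  "lulinvi" → prefix "lulin" already present; 2 new (v, i)
  "vendorlinmor" → prefix "ven" already present; 9 new (d, o, r, l, i, n, m, o, r)
  "kagalderopa" → 11 new (k, a, g, a, l, d, e, r, o, p, a)
  "venvilin" → prefix "ven" already present; 5 new (v, i, l, i, n)
  "venmirunrun" → prefix "venm" already present; 7 new (i, r, u, n, r, u, n)
  "kagalvisarpa" → prefix "kagal" already present; 7 new (v, i, s, a, r, p, a)
  "lulingal" → prefix "lulin" already present; 3 new (g, a, l)
  "galmor" → 6 new (g, a, l, m, o, r)
  "kagallin" → prefix "kagal" already present; 3 new (l, i, n)
Total nodes = 8 + 7 + 3 + 7 + 2 + 9 + 11 + 5 + 7 + 7 + 3 + 6 + 3 = 78

78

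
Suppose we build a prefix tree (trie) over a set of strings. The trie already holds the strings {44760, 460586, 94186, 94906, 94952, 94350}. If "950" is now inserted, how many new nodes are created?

2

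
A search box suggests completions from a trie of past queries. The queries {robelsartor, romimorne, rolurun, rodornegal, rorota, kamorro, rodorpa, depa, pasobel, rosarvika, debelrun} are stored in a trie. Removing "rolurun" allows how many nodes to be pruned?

5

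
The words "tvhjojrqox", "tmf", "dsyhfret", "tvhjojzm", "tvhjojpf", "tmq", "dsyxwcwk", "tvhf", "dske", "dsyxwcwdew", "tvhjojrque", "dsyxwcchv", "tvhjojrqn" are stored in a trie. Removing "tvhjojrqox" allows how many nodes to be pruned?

2

A node on "tvhjojrqox"'s path can go only if nothing else ends at it or branches off below it.
The suffix "ox" (2 nodes) is used only by "tvhjojrqox"; the node for "tvhjojrq" still has the child "u", so pruning stops there.
Nodes removed: 2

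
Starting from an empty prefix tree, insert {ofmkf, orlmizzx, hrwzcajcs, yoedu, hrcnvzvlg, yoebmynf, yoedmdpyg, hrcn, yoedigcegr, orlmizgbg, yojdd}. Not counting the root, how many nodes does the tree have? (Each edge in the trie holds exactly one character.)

55

For each word, the new-node count is its length minus the longest prefix already in the trie:
  "ofmkf" → 5 new (o, f, m, k, f)
  "orlmizzx" → prefix "o" already present; 7 new (r, l, m, i, z, z, x)
  "hrwzcajcs" → 9 new (h, r, w, z, c, a, j, c, s)
  "yoedu" → 5 new (y, o, e, d, u)
  "hrcnvzvlg" → prefix "hr" already present; 7 new (c, n, v, z, v, l, g)
  "yoebmynf" → prefix "yoe" already present; 5 new (b, m, y, n, f)
  "yoedmdpyg" → prefix "yoed" already present; 5 new (m, d, p, y, g)
  "hrcn" → prefix "hrcn" already present; 0 new (none)
  "yoedigcegr" → prefix "yoed" already present; 6 new (i, g, c, e, g, r)
  "orlmizgbg" → prefix "orlmiz" already present; 3 new (g, b, g)
  "yojdd" → prefix "yo" already present; 3 new (j, d, d)
Total nodes = 5 + 7 + 9 + 5 + 7 + 5 + 5 + 0 + 6 + 3 + 3 = 55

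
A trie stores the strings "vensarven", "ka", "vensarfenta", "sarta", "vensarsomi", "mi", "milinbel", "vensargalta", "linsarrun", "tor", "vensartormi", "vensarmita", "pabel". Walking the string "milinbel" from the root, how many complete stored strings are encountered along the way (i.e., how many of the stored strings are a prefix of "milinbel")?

2

Walk "milinbel" from the root; an end-of-word marker is hit whenever a stored word is a prefix of "milinbel".
Prefixes of the query that are stored words: "mi", "milinbel"
Count: 2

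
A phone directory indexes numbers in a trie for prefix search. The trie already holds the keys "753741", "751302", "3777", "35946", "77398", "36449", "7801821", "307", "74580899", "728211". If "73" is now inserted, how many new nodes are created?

The longest prefix of "73" already in the trie is "7" (length 1).
Each of the 1 remaining characters creates one node.

1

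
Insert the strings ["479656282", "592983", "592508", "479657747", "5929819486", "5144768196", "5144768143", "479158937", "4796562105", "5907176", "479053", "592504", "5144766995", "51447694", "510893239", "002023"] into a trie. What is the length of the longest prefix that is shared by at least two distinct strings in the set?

Equivalently: take the maximum, over all pairs, of their longest common prefix length.
"5144768143" and "5144768196" agree on "51447681" (8 characters) before diverging; nothing deeper is shared.
Longest shared-prefix length: 8

8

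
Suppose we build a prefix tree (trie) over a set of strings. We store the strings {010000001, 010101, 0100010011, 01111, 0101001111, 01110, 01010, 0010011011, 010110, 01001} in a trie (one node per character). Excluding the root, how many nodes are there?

Count nodes per top-level branch (shared prefixes stored once):
  '0'-branch (0010011011, 010000001, 0100010011, 01001, 01010, 0101001111, 010101, 010110, 01110, 01111): 38 nodes
Sum: 38

38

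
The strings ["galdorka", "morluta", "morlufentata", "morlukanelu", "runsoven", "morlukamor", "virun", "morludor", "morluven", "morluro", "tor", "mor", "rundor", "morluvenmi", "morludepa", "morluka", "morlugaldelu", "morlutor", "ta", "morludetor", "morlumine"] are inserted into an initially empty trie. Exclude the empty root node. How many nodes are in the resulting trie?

Insert word by word; a character creates a node only if that edge doesn't already exist:
  "galdorka" → 8 new (g, a, l, d, o, r, k, a)
  "morluta" → 7 new (m, o, r, l, u, t, a)
  "morlufentata" → prefix "morlu" already present; 7 new (f, e, n, t, a, t, a)
  "morlukanelu" → prefix "morlu" already present; 6 new (k, a, n, e, l, u)
  "runsoven" → 8 new (r, u, n, s, o, v, e, n)
  "morlukamor" → prefix "morluka" already present; 3 new (m, o, r)
  "virun" → 5 new (v, i, r, u, n)
  "morludor" → prefix "morlu" already present; 3 new (d, o, r)
  "morluven" → prefix "morlu" already present; 3 new (v, e, n)
  "morluro" → prefix "morlu" already present; 2 new (r, o)
  "tor" → 3 new (t, o, r)
  "mor" → prefix "mor" already present; 0 new (none)
  "rundor" → prefix "run" already present; 3 new (d, o, r)
  "morluvenmi" → prefix "morluven" already present; 2 new (m, i)
  "morludepa" → prefix "morlud" already present; 3 new (e, p, a)
  "morluka" → prefix "morluka" already present; 0 new (none)
  "morlugaldelu" → prefix "morlu" already present; 7 new (g, a, l, d, e, l, u)
  "morlutor" → prefix "morlut" already present; 2 new (o, r)
  "ta" → prefix "t" already present; 1 new (a)
  "morludetor" → prefix "morlude" already present; 3 new (t, o, r)
  "morlumine" → prefix "morlu" already present; 4 new (m, i, n, e)
Total nodes = 8 + 7 + 7 + 6 + 8 + 3 + 5 + 3 + 3 + 2 + 3 + 0 + 3 + 2 + 3 + 0 + 7 + 2 + 1 + 3 + 4 = 80

80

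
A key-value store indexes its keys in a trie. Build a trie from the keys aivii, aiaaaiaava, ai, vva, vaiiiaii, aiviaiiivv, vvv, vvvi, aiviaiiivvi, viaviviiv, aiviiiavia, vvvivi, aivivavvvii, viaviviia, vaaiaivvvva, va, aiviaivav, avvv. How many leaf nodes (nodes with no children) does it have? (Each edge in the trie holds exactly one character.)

12

Leaves are exactly the stored words that no other stored word extends.
Those words: "aiaaaiaava", "aiviaiiivvi", "aiviaivav", "aiviiiavia", "aivivavvvii", "avvv", "vaaiaivvvva", "vaiiiaii", "viaviviia", "viaviviiv", "vva", "vvvivi"
Leaf count: 12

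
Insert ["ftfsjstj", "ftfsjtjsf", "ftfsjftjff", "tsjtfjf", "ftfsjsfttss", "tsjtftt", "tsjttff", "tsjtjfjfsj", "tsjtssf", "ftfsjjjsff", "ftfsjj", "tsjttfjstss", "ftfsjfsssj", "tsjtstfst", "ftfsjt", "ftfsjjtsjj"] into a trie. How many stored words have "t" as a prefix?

7

Filter for entries beginning with "t":
Matches: "tsjtfjf", "tsjtftt", "tsjtjfjfsj", "tsjtssf", "tsjtstfst", "tsjttff", "tsjttfjstss"
Count: 7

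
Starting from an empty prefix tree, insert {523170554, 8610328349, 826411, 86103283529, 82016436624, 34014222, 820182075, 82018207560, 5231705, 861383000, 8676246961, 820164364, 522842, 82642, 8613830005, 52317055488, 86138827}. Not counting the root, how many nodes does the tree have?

77

Trace insertions, counting only characters that open a new branch:
  "523170554" → 9 new (5, 2, 3, 1, 7, 0, 5, 5, 4)
  "8610328349" → 10 new (8, 6, 1, 0, 3, 2, 8, 3, 4, 9)
  "826411" → prefix "8" already present; 5 new (2, 6, 4, 1, 1)
  "86103283529" → prefix "86103283" already present; 3 new (5, 2, 9)
  "82016436624" → prefix "82" already present; 9 new (0, 1, 6, 4, 3, 6, 6, 2, 4)
  "34014222" → 8 new (3, 4, 0, 1, 4, 2, 2, 2)
  "820182075" → prefix "8201" already present; 5 new (8, 2, 0, 7, 5)
  "82018207560" → prefix "820182075" already present; 2 new (6, 0)
  "5231705" → prefix "5231705" already present; 0 new (none)
  "861383000" → prefix "861" already present; 6 new (3, 8, 3, 0, 0, 0)
  "8676246961" → prefix "86" already present; 8 new (7, 6, 2, 4, 6, 9, 6, 1)
  "820164364" → prefix "82016436" already present; 1 new (4)
  "522842" → prefix "52" already present; 4 new (2, 8, 4, 2)
  "82642" → prefix "8264" already present; 1 new (2)
  "8613830005" → prefix "861383000" already present; 1 new (5)
  "52317055488" → prefix "523170554" already present; 2 new (8, 8)
  "86138827" → prefix "86138" already present; 3 new (8, 2, 7)
Total nodes = 9 + 10 + 5 + 3 + 9 + 8 + 5 + 2 + 0 + 6 + 8 + 1 + 4 + 1 + 1 + 2 + 3 = 77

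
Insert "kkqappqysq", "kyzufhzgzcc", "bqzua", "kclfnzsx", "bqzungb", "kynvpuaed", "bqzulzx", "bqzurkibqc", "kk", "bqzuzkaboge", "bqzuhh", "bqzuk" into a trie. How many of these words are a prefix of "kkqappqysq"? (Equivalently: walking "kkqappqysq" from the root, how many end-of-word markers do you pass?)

2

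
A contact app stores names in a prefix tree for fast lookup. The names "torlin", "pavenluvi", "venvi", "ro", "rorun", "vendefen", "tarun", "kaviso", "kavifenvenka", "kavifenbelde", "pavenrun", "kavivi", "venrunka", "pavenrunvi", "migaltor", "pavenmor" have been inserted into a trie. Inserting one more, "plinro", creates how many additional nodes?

Walking "plinro" from the root, the first 1 characters ("p") follow existing edges; "l" is the first miss.
New nodes needed: |"plinro"| − 1 = 6 − 1 = 5.

5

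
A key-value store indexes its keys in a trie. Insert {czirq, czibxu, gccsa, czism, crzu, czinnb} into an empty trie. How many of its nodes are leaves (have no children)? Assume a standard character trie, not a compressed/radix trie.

A leaf is a node with no children — equivalently, the end of a word that is not a proper prefix of any other stored word.
Those words: "crzu", "czibxu", "czinnb", "czirq", "czism", "gccsa"
Leaf count: 6

6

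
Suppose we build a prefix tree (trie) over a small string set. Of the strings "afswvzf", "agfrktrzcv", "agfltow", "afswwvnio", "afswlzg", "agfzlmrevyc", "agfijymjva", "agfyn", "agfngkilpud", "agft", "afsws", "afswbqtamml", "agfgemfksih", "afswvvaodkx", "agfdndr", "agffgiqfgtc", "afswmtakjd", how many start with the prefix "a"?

Filter for entries beginning with "a":
Words under "a": afswbqtamml, afswlzg, afswmtakjd, afsws, afswvvaodkx, afswvzf, afswwvnio, agfdndr, agffgiqfgtc, agfgemfksih, agfijymjva, agfltow, agfngkilpud, agfrktrzcv, agft, agfyn, agfzlmrevyc
Count: 17

17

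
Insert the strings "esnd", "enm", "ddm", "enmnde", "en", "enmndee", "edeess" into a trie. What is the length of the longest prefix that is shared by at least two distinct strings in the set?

6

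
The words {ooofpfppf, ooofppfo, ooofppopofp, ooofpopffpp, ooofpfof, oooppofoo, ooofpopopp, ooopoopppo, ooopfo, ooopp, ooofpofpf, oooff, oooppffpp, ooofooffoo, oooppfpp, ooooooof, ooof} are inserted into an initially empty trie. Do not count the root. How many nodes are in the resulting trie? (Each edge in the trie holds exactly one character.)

63

Trace insertions, counting only characters that open a new branch:
  "ooofpfppf" → 9 new (o, o, o, f, p, f, p, p, f)
  "ooofppfo" → prefix "ooofp" already present; 3 new (p, f, o)
  "ooofppopofp" → prefix "ooofpp" already present; 5 new (o, p, o, f, p)
  "ooofpopffpp" → prefix "ooofp" already present; 6 new (o, p, f, f, p, p)
  "ooofpfof" → prefix "ooofpf" already present; 2 new (o, f)
  "oooppofoo" → prefix "ooo" already present; 6 new (p, p, o, f, o, o)
  "ooofpopopp" → prefix "ooofpop" already present; 3 new (o, p, p)
  "ooopoopppo" → prefix "ooop" already present; 6 new (o, o, p, p, p, o)
  "ooopfo" → prefix "ooop" already present; 2 new (f, o)
  "ooopp" → prefix "ooopp" already present; 0 new (none)
  "ooofpofpf" → prefix "ooofpo" already present; 3 new (f, p, f)
  "oooff" → prefix "ooof" already present; 1 new (f)
  "oooppffpp" → prefix "ooopp" already present; 4 new (f, f, p, p)
  "ooofooffoo" → prefix "ooof" already present; 6 new (o, o, f, f, o, o)
  "oooppfpp" → prefix "oooppf" already present; 2 new (p, p)
  "ooooooof" → prefix "ooo" already present; 5 new (o, o, o, o, f)
  "ooof" → prefix "ooof" already present; 0 new (none)
Total nodes = 9 + 3 + 5 + 6 + 2 + 6 + 3 + 6 + 2 + 0 + 3 + 1 + 4 + 6 + 2 + 5 + 0 = 63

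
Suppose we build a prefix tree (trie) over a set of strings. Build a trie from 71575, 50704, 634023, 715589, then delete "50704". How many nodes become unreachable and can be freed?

5

After clearing the end-marker at "50704", prune upward until reaching a node still needed by another word.
No other word shares any prefix with "50704", so all 5 of its nodes go.
Nodes removed: 5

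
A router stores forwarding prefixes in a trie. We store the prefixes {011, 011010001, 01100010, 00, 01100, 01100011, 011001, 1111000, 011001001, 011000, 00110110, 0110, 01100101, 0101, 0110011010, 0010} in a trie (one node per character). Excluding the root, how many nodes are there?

40

Insert word by word; a character creates a node only if that edge doesn't already exist:
  "011" → 3 new (0, 1, 1)
  "011010001" → prefix "011" already present; 6 new (0, 1, 0, 0, 0, 1)
  "01100010" → prefix "0110" already present; 4 new (0, 0, 1, 0)
  "00" → prefix "0" already present; 1 new (0)
  "01100" → prefix "01100" already present; 0 new (none)
  "01100011" → prefix "0110001" already present; 1 new (1)
  "011001" → prefix "01100" already present; 1 new (1)
  "1111000" → 7 new (1, 1, 1, 1, 0, 0, 0)
  "011001001" → prefix "011001" already present; 3 new (0, 0, 1)
  "011000" → prefix "011000" already present; 0 new (none)
  "00110110" → prefix "00" already present; 6 new (1, 1, 0, 1, 1, 0)
  "0110" → prefix "0110" already present; 0 new (none)
  "01100101" → prefix "0110010" already present; 1 new (1)
  "0101" → prefix "01" already present; 2 new (0, 1)
  "0110011010" → prefix "011001" already present; 4 new (1, 0, 1, 0)
  "0010" → prefix "001" already present; 1 new (0)
Total nodes = 3 + 6 + 4 + 1 + 0 + 1 + 1 + 7 + 3 + 0 + 6 + 0 + 1 + 2 + 4 + 1 = 40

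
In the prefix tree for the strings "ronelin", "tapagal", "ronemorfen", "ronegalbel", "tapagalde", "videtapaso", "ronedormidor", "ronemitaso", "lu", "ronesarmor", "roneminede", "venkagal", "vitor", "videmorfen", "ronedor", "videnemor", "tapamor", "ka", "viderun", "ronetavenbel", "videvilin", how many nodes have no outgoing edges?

A leaf is a node with no children — equivalently, the end of a word that is not a proper prefix of any other stored word.
Those words: "ka", "lu", "ronedormidor", "ronegalbel", "ronelin", "roneminede", "ronemitaso", "ronemorfen", "ronesarmor", "ronetavenbel", "tapagalde", "tapamor", "venkagal", "videmorfen", "videnemor", "viderun", "videtapaso", "videvilin", "vitor"
Leaf count: 19

19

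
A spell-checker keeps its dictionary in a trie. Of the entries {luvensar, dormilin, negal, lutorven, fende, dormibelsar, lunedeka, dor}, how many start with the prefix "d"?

Walk to "d"; the words in its subtree are exactly those with that prefix.
Words under "d": dor, dormibelsar, dormilin
Count: 3

3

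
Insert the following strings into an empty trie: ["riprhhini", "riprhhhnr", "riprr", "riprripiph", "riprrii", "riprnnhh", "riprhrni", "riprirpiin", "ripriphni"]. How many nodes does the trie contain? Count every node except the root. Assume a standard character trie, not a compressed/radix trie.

36

Count nodes per top-level branch (shared prefixes stored once):
  'r'-branch (riprhhhnr, riprhhini, riprhrni, ripriphni, riprirpiin, riprnnhh, riprr, riprrii, riprripiph): 36 nodes
Sum: 36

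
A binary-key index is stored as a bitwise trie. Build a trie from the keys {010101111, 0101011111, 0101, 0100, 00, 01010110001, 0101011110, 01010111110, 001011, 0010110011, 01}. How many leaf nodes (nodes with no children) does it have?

5

A leaf is a node with no children — equivalently, the end of a word that is not a proper prefix of any other stored word.
Those words: "0010110011", "0100", "01010110001", "0101011110", "01010111110"
Leaf count: 5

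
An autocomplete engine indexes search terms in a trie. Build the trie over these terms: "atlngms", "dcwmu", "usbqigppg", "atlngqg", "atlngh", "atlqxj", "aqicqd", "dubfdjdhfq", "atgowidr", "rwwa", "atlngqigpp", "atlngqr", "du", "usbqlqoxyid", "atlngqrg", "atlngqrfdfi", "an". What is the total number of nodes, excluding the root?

Trace insertions, counting only characters that open a new branch:
  "atlngms" → 7 new (a, t, l, n, g, m, s)
  "dcwmu" → 5 new (d, c, w, m, u)
  "usbqigppg" → 9 new (u, s, b, q, i, g, p, p, g)
  "atlngqg" → prefix "atlng" already present; 2 new (q, g)
  "atlngh" → prefix "atlng" already present; 1 new (h)
  "atlqxj" → prefix "atl" already present; 3 new (q, x, j)
  "aqicqd" → prefix "a" already present; 5 new (q, i, c, q, d)
  "dubfdjdhfq" → prefix "d" already present; 9 new (u, b, f, d, j, d, h, f, q)
  "atgowidr" → prefix "at" already present; 6 new (g, o, w, i, d, r)
  "rwwa" → 4 new (r, w, w, a)
  "atlngqigpp" → prefix "atlngq" already present; 4 new (i, g, p, p)
  "atlngqr" → prefix "atlngq" already present; 1 new (r)
  "du" → prefix "du" already present; 0 new (none)
  "usbqlqoxyid" → prefix "usbq" already present; 7 new (l, q, o, x, y, i, d)
  "atlngqrg" → prefix "atlngqr" already present; 1 new (g)
  "atlngqrfdfi" → prefix "atlngqr" already present; 4 new (f, d, f, i)
  "an" → prefix "a" already present; 1 new (n)
Total nodes = 7 + 5 + 9 + 2 + 1 + 3 + 5 + 9 + 6 + 4 + 4 + 1 + 0 + 7 + 1 + 4 + 1 = 69

69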